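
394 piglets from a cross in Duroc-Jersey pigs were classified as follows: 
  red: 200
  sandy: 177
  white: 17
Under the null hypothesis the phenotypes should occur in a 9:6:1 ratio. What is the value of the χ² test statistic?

10.262

Expected counts for N = 394 under a 9:6:1 ratio (total parts = 16):
  red: 394 × 9/16 = 221.625
  sandy: 394 × 6/16 = 147.75
  white: 394 × 1/16 = 24.625
χ² = Σ (O − E)² / E
  red: (200 − 221.625)² / 221.625 = 2.1101
  sandy: (177 − 147.75)² / 147.75 = 5.7906
  white: (17 − 24.625)² / 24.625 = 2.3610
χ² = 2.1101 + 5.7906 + 2.3610 = 10.2617 ≈ 10.262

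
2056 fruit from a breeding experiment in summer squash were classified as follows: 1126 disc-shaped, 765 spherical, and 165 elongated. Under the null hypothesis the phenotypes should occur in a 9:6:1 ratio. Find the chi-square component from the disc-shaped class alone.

Expected counts for N = 2056 under a 9:6:1 ratio (total parts = 16):
  disc-shaped: 2056 × 9/16 = 1156.5
  spherical: 2056 × 6/16 = 771
  elongated: 2056 × 1/16 = 128.5
Contribution of disc-shaped: (1126 − 1156.5)² / 1156.5 = 0.8044

0.804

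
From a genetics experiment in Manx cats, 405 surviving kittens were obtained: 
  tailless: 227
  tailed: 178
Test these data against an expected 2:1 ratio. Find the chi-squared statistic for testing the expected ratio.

20.544

Expected counts for N = 405 under a 2:1 ratio (total parts = 3):
  tailless: 405 × 2/3 = 270
  tailed: 405 × 1/3 = 135
χ² = Σ (O − E)² / E
  tailless: (227 − 270)² / 270 = 6.8481
  tailed: (178 − 135)² / 135 = 13.6963
χ² = 6.8481 + 13.6963 = 20.5444 ≈ 20.544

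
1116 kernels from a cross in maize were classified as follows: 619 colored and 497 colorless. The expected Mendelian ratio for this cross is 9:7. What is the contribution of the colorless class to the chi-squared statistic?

0.157

Total ratio parts = 16. Expected numbers out of 1116:
  colored: 1116 × 9/16 = 627.75
  colorless: 1116 × 7/16 = 488.25
Contribution of colorless: (497 − 488.25)² / 488.25 = 0.1568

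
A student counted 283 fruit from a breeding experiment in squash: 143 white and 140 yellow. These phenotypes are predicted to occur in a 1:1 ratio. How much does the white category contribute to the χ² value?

Under the 1:1 hypothesis (Σ ratio = 2, N = 283):
  white: 283 × 1/2 = 141.5
  yellow: 283 × 1/2 = 141.5
Contribution of white: (143 − 141.5)² / 141.5 = 0.0159

0.016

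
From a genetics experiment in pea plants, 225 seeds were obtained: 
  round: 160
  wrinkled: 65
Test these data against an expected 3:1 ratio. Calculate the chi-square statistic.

Total ratio parts = 4. Expected numbers out of 225:
  round: 225 × 3/4 = 168.75
  wrinkled: 225 × 1/4 = 56.25
χ² = Σ (O − E)² / E
  round: (160 − 168.75)² / 168.75 = 0.4537
  wrinkled: (65 − 56.25)² / 56.25 = 1.3611
χ² = 0.4537 + 1.3611 = 1.8148 ≈ 1.815

1.815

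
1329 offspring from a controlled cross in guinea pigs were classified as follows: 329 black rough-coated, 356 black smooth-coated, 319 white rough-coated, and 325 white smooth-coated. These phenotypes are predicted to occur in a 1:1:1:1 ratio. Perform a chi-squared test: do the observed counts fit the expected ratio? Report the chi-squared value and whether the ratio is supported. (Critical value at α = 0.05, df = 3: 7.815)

Total ratio parts = 4. Expected numbers out of 1329:
  black rough-coated: 1329 × 1/4 = 332.25
  black smooth-coated: 1329 × 1/4 = 332.25
  white rough-coated: 1329 × 1/4 = 332.25
  white smooth-coated: 1329 × 1/4 = 332.25
χ² = Σ (O − E)² / E
  black rough-coated: (329 − 332.25)² / 332.25 = 0.0318
  black smooth-coated: (356 − 332.25)² / 332.25 = 1.6977
  white rough-coated: (319 − 332.25)² / 332.25 = 0.5284
  white smooth-coated: (325 − 332.25)² / 332.25 = 0.1582
χ² = 0.0318 + 1.6977 + 0.5284 + 0.1582 = 2.4161 ≈ 2.416
Degrees of freedom = 4 − 1 = 3; critical value at α = 0.05 is 7.815.
Since 2.416 < 7.815, we fail to reject the null hypothesis — the data are consistent with the 1:1:1:1 ratio.

2.416; consistent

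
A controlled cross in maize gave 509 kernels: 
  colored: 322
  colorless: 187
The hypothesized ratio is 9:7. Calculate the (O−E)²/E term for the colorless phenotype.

5.719

The 9:7 ratio has 16 parts, so with N = 509 the expected counts are:
  colored: 509 × 9/16 = 286.3125
  colorless: 509 × 7/16 = 222.6875
Contribution of colorless: (187 − 222.6875)² / 222.6875 = 5.7192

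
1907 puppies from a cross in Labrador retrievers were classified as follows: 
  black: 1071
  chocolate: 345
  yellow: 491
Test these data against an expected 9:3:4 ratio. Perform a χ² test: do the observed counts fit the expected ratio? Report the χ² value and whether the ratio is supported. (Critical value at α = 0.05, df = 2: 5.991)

Expected counts for N = 1907 under a 9:3:4 ratio (total parts = 16):
  black: 1907 × 9/16 = 1072.6875
  chocolate: 1907 × 3/16 = 357.5625
  yellow: 1907 × 4/16 = 476.75
χ² = Σ (O − E)² / E
  black: (1071 − 1072.6875)² / 1072.6875 = 0.0027
  chocolate: (345 − 357.5625)² / 357.5625 = 0.4414
  yellow: (491 − 476.75)² / 476.75 = 0.4259
χ² = 0.0027 + 0.4414 + 0.4259 = 0.870
Degrees of freedom = 3 − 1 = 2; critical value at α = 0.05 is 5.991.
Since 0.870 < 5.991, we fail to reject the null hypothesis — the data are consistent with the 9:3:4 ratio.

0.870; consistent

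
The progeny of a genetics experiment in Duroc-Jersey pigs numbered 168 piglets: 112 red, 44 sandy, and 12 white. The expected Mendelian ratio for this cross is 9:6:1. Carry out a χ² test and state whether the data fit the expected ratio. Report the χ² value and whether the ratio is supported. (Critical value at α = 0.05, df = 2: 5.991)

9.185; not consistent

The 9:6:1 ratio has 16 parts, so with N = 168 the expected counts are:
  red: 168 × 9/16 = 94.5
  sandy: 168 × 6/16 = 63
  white: 168 × 1/16 = 10.5
χ² = Σ (O − E)² / E
  red: (112 − 94.5)² / 94.5 = 3.2407
  sandy: (44 − 63)² / 63 = 5.7302
  white: (12 − 10.5)² / 10.5 = 0.2143
χ² = 3.2407 + 5.7302 + 0.2143 = 9.1852 ≈ 9.185
Degrees of freedom = 3 − 1 = 2; critical value at α = 0.05 is 5.991.
Since 9.185 > 5.991, we reject the null hypothesis — the data do not fit the 9:6:1 ratio.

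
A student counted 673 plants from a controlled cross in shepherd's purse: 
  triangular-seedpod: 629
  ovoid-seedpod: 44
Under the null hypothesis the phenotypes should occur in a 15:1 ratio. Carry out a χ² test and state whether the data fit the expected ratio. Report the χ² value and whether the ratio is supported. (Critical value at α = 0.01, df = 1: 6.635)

The 15:1 ratio has 16 parts, so with N = 673 the expected counts are:
  triangular-seedpod: 673 × 15/16 = 630.9375
  ovoid-seedpod: 673 × 1/16 = 42.0625
χ² = Σ (O − E)² / E
  triangular-seedpod: (629 − 630.9375)² / 630.9375 = 0.0059
  ovoid-seedpod: (44 − 42.0625)² / 42.0625 = 0.0892
χ² = 0.0059 + 0.0892 = 0.0951 ≈ 0.095
Degrees of freedom = 2 − 1 = 1; critical value at α = 0.01 is 6.635.
Since 0.095 < 6.635, we fail to reject the null hypothesis — the data are consistent with the 15:1 ratio.

0.095; consistent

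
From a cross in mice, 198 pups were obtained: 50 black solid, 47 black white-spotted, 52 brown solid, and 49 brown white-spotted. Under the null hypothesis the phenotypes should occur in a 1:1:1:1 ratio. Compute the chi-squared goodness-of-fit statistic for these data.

0.263

Total ratio parts = 4. Expected numbers out of 198:
  black solid: 198 × 1/4 = 49.5
  black white-spotted: 198 × 1/4 = 49.5
  brown solid: 198 × 1/4 = 49.5
  brown white-spotted: 198 × 1/4 = 49.5
χ² = Σ (O − E)² / E
  black solid: (50 − 49.5)² / 49.5 = 0.0051
  black white-spotted: (47 − 49.5)² / 49.5 = 0.1263
  brown solid: (52 − 49.5)² / 49.5 = 0.1263
  brown white-spotted: (49 − 49.5)² / 49.5 = 0.0051
χ² = 0.0051 + 0.1263 + 0.1263 + 0.0051 = 0.2628 ≈ 0.263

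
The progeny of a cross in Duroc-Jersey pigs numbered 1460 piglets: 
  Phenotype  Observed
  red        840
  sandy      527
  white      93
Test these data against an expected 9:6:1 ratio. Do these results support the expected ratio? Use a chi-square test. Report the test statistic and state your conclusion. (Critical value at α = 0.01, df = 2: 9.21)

1.229; consistent

Expected counts for N = 1460 under a 9:6:1 ratio (total parts = 16):
  red: 1460 × 9/16 = 821.25
  sandy: 1460 × 6/16 = 547.5
  white: 1460 × 1/16 = 91.25
χ² = Σ (O − E)² / E
  red: (840 − 821.25)² / 821.25 = 0.4281
  sandy: (527 − 547.5)² / 547.5 = 0.7676
  white: (93 − 91.25)² / 91.25 = 0.0336
χ² = 0.4281 + 0.7676 + 0.0336 = 1.2293 ≈ 1.229
Degrees of freedom = 3 − 1 = 2; critical value at α = 0.01 is 9.21.
Since 1.229 < 9.21, we fail to reject the null hypothesis — the data are consistent with the 9:6:1 ratio.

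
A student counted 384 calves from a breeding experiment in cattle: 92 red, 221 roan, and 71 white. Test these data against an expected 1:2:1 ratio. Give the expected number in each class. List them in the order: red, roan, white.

Expected counts for N = 384 under a 1:2:1 ratio (total parts = 4):
  red: 384 × 1/4 = 96
  roan: 384 × 2/4 = 192
  white: 384 × 1/4 = 96

96, 192, 96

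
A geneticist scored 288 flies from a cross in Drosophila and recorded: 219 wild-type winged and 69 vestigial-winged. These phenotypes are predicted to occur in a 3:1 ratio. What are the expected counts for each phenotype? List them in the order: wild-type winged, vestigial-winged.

216, 72

Under the 3:1 hypothesis (Σ ratio = 4, N = 288):
  wild-type winged: 288 × 3/4 = 216
  vestigial-winged: 288 × 1/4 = 72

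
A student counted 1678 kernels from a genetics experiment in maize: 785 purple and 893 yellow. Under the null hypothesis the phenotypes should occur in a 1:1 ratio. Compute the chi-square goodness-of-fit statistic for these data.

6.951

The 1:1 ratio has 2 parts, so with N = 1678 the expected counts are:
  purple: 1678 × 1/2 = 839
  yellow: 1678 × 1/2 = 839
χ² = Σ (O − E)² / E
  purple: (785 − 839)² / 839 = 3.4756
  yellow: (893 − 839)² / 839 = 3.4756
χ² = 3.4756 + 3.4756 = 6.9512 ≈ 6.951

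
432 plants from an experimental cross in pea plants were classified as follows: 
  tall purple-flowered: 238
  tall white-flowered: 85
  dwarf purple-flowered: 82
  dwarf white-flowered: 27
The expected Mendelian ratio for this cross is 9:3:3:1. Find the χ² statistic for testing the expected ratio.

Under the 9:3:3:1 hypothesis (Σ ratio = 16, N = 432):
  tall purple-flowered: 432 × 9/16 = 243
  tall white-flowered: 432 × 3/16 = 81
  dwarf purple-flowered: 432 × 3/16 = 81
  dwarf white-flowered: 432 × 1/16 = 27
χ² = Σ (O − E)² / E
  tall purple-flowered: (238 − 243)² / 243 = 0.1029
  tall white-flowered: (85 − 81)² / 81 = 0.1975
  dwarf purple-flowered: (82 − 81)² / 81 = 0.0123
  dwarf white-flowered: (27 − 27)² / 27 = 0.0000
χ² = 0.1029 + 0.1975 + 0.0123 + 0.0000 = 0.3127 ≈ 0.313

0.313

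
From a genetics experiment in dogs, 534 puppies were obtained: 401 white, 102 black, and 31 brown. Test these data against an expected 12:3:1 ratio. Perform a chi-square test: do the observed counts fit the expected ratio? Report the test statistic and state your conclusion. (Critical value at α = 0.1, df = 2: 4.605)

0.205; consistent

Expected counts for N = 534 under a 12:3:1 ratio (total parts = 16):
  white: 534 × 12/16 = 400.5
  black: 534 × 3/16 = 100.125
  brown: 534 × 1/16 = 33.375
χ² = Σ (O − E)² / E
  white: (401 − 400.5)² / 400.5 = 0.0006
  black: (102 − 100.125)² / 100.125 = 0.0351
  brown: (31 − 33.375)² / 33.375 = 0.1690
χ² = 0.0006 + 0.0351 + 0.1690 = 0.2047 ≈ 0.205
Degrees of freedom = 3 − 1 = 2; critical value at α = 0.1 is 4.605.
Since 0.205 < 4.605, we fail to reject the null hypothesis — the data are consistent with the 12:3:1 ratio.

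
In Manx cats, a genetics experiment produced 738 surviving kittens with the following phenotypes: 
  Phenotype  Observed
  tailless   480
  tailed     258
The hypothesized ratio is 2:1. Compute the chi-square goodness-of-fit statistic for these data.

0.878

The 2:1 ratio has 3 parts, so with N = 738 the expected counts are:
  tailless: 738 × 2/3 = 492
  tailed: 738 × 1/3 = 246
χ² = Σ (O − E)² / E
  tailless: (480 − 492)² / 492 = 0.2927
  tailed: (258 − 246)² / 246 = 0.5854
χ² = 0.2927 + 0.5854 = 0.8781 ≈ 0.878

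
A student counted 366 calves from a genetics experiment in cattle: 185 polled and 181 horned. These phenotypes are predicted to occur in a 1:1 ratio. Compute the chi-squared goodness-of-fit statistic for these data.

0.044

The 1:1 ratio has 2 parts, so with N = 366 the expected counts are:
  polled: 366 × 1/2 = 183
  horned: 366 × 1/2 = 183
χ² = Σ (O − E)² / E
  polled: (185 − 183)² / 183 = 0.0219
  horned: (181 − 183)² / 183 = 0.0219
χ² = 0.0219 + 0.0219 = 0.0438 ≈ 0.044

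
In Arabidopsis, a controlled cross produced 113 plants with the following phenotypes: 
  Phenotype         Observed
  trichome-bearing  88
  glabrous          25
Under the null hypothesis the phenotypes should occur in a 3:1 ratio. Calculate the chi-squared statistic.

Total ratio parts = 4. Expected numbers out of 113:
  trichome-bearing: 113 × 3/4 = 84.75
  glabrous: 113 × 1/4 = 28.25
χ² = Σ (O − E)² / E
  trichome-bearing: (88 − 84.75)² / 84.75 = 0.1246
  glabrous: (25 − 28.25)² / 28.25 = 0.3739
χ² = 0.1246 + 0.3739 = 0.4985 ≈ 0.499

0.499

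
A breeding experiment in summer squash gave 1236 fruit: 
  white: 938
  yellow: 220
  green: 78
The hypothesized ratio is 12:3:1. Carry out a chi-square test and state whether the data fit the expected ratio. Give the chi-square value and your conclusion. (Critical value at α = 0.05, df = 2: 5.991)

0.734; consistent

Under the 12:3:1 hypothesis (Σ ratio = 16, N = 1236):
  white: 1236 × 12/16 = 927
  yellow: 1236 × 3/16 = 231.75
  green: 1236 × 1/16 = 77.25
χ² = Σ (O − E)² / E
  white: (938 − 927)² / 927 = 0.1305
  yellow: (220 − 231.75)² / 231.75 = 0.5957
  green: (78 − 77.25)² / 77.25 = 0.0073
χ² = 0.1305 + 0.5957 + 0.0073 = 0.7335 ≈ 0.734
Degrees of freedom = 3 − 1 = 2; critical value at α = 0.05 is 5.991.
Since 0.734 < 5.991, we fail to reject the null hypothesis — the data are consistent with the 12:3:1 ratio.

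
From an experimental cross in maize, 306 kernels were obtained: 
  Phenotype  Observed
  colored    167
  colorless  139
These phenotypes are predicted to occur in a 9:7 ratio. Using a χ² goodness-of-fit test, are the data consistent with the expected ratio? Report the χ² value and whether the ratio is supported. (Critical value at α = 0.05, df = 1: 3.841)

Total ratio parts = 16. Expected numbers out of 306:
  colored: 306 × 9/16 = 172.125
  colorless: 306 × 7/16 = 133.875
χ² = Σ (O − E)² / E
  colored: (167 − 172.125)² / 172.125 = 0.1526
  colorless: (139 − 133.875)² / 133.875 = 0.1962
χ² = 0.1526 + 0.1962 = 0.3488 ≈ 0.349
Degrees of freedom = 2 − 1 = 1; critical value at α = 0.05 is 3.841.
Since 0.349 < 3.841, we fail to reject the null hypothesis — the data are consistent with the 9:7 ratio.

0.349; consistent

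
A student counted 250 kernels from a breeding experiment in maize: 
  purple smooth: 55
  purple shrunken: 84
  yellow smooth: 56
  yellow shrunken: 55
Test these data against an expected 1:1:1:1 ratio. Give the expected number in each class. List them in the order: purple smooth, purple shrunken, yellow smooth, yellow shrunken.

62.5, 62.5, 62.5, 62.5

Under the 1:1:1:1 hypothesis (Σ ratio = 4, N = 250):
  purple smooth: 250 × 1/4 = 62.5
  purple shrunken: 250 × 1/4 = 62.5
  yellow smooth: 250 × 1/4 = 62.5
  yellow shrunken: 250 × 1/4 = 62.5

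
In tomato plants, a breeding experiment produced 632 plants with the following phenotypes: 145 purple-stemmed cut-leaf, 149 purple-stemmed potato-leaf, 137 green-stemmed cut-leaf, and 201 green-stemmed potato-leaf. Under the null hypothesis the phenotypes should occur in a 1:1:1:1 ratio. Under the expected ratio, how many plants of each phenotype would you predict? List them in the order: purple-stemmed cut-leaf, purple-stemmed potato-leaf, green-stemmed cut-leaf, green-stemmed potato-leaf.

Under the 1:1:1:1 hypothesis (Σ ratio = 4, N = 632):
  purple-stemmed cut-leaf: 632 × 1/4 = 158
  purple-stemmed potato-leaf: 632 × 1/4 = 158
  green-stemmed cut-leaf: 632 × 1/4 = 158
  green-stemmed potato-leaf: 632 × 1/4 = 158

158, 158, 158, 158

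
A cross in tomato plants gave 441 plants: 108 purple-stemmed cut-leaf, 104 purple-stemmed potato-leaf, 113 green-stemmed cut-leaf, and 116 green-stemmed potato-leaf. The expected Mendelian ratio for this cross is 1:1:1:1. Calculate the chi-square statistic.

Expected counts for N = 441 under a 1:1:1:1 ratio (total parts = 4):
  purple-stemmed cut-leaf: 441 × 1/4 = 110.25
  purple-stemmed potato-leaf: 441 × 1/4 = 110.25
  green-stemmed cut-leaf: 441 × 1/4 = 110.25
  green-stemmed potato-leaf: 441 × 1/4 = 110.25
χ² = Σ (O − E)² / E
  purple-stemmed cut-leaf: (108 − 110.25)² / 110.25 = 0.0459
  purple-stemmed potato-leaf: (104 − 110.25)² / 110.25 = 0.3543
  green-stemmed cut-leaf: (113 − 110.25)² / 110.25 = 0.0686
  green-stemmed potato-leaf: (116 − 110.25)² / 110.25 = 0.2999
χ² = 0.0459 + 0.3543 + 0.0686 + 0.2999 = 0.7687 ≈ 0.769

0.769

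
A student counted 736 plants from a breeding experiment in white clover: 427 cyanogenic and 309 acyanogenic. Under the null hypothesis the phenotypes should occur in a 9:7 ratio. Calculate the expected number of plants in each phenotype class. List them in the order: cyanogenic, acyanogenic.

Total ratio parts = 16. Expected numbers out of 736:
  cyanogenic: 736 × 9/16 = 414
  acyanogenic: 736 × 7/16 = 322

414, 322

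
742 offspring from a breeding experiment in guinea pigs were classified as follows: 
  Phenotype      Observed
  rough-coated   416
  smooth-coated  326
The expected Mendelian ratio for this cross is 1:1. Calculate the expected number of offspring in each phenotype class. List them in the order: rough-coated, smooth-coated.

Expected counts for N = 742 under a 1:1 ratio (total parts = 2):
  rough-coated: 742 × 1/2 = 371
  smooth-coated: 742 × 1/2 = 371

371, 371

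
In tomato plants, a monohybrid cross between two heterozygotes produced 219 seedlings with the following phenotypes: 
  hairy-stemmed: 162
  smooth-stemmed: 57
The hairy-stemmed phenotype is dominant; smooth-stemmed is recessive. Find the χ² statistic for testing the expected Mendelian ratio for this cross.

0.123

For a monohybrid cross between heterozygotes with complete dominance, the expected phenotypic ratio is 3:1.
Total ratio parts = 4. Expected numbers out of 219:
  hairy-stemmed: 219 × 3/4 = 164.25
  smooth-stemmed: 219 × 1/4 = 54.75
χ² = Σ (O − E)² / E
  hairy-stemmed: (162 − 164.25)² / 164.25 = 0.0308
  smooth-stemmed: (57 − 54.75)² / 54.75 = 0.0925
χ² = 0.0308 + 0.0925 = 0.1233 ≈ 0.123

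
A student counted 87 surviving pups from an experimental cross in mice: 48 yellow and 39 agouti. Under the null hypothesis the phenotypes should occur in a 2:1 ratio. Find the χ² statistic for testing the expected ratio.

5.172

Total ratio parts = 3. Expected numbers out of 87:
  yellow: 87 × 2/3 = 58
  agouti: 87 × 1/3 = 29
χ² = Σ (O − E)² / E
  yellow: (48 − 58)² / 58 = 1.7241
  agouti: (39 − 29)² / 29 = 3.4483
χ² = 1.7241 + 3.4483 = 5.1724 ≈ 5.172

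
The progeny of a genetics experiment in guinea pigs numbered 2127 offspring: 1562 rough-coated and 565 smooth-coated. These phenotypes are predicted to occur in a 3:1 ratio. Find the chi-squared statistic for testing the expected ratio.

2.772

The 3:1 ratio has 4 parts, so with N = 2127 the expected counts are:
  rough-coated: 2127 × 3/4 = 1595.25
  smooth-coated: 2127 × 1/4 = 531.75
χ² = Σ (O − E)² / E
  rough-coated: (1562 − 1595.25)² / 1595.25 = 0.6930
  smooth-coated: (565 − 531.75)² / 531.75 = 2.0791
χ² = 0.6930 + 2.0791 = 2.7721 ≈ 2.772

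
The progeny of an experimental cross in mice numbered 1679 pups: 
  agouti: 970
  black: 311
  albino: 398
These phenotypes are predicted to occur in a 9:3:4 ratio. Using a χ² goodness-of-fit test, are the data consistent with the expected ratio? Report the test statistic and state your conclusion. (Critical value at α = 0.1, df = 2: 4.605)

Under the 9:3:4 hypothesis (Σ ratio = 16, N = 1679):
  agouti: 1679 × 9/16 = 944.4375
  black: 1679 × 3/16 = 314.8125
  albino: 1679 × 4/16 = 419.75
χ² = Σ (O − E)² / E
  agouti: (970 − 944.4375)² / 944.4375 = 0.6919
  black: (311 − 314.8125)² / 314.8125 = 0.0462
  albino: (398 − 419.75)² / 419.75 = 1.1270
χ² = 0.6919 + 0.0462 + 1.1270 = 1.8651 ≈ 1.865
Degrees of freedom = 3 − 1 = 2; critical value at α = 0.1 is 4.605.
Since 1.865 < 4.605, we fail to reject the null hypothesis — the data are consistent with the 9:3:4 ratio.

1.865; consistent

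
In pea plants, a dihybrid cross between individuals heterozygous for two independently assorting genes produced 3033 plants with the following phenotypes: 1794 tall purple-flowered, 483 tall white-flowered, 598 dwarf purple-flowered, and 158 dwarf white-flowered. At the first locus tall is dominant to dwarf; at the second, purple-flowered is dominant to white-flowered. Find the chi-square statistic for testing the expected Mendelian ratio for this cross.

A dihybrid F₂ with independent assortment and complete dominance at both loci gives a 9:3:3:1 phenotypic ratio.
Under the 9:3:3:1 hypothesis (Σ ratio = 16, N = 3033):
  tall purple-flowered: 3033 × 9/16 = 1706.0625
  tall white-flowered: 3033 × 3/16 = 568.6875
  dwarf purple-flowered: 3033 × 3/16 = 568.6875
  dwarf white-flowered: 3033 × 1/16 = 189.5625
χ² = Σ (O − E)² / E
  tall purple-flowered: (1794 − 1706.0625)² / 1706.0625 = 4.5327
  tall white-flowered: (483 − 568.6875)² / 568.6875 = 12.9110
  dwarf purple-flowered: (598 − 568.6875)² / 568.6875 = 1.5109
  dwarf white-flowered: (158 − 189.5625)² / 189.5625 = 5.2552
χ² = 4.5327 + 12.9110 + 1.5109 + 5.2552 = 24.2098 ≈ 24.210

24.210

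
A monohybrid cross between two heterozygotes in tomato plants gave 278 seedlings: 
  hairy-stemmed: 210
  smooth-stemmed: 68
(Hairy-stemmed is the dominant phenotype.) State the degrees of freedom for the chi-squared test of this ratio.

1

For a monohybrid cross between heterozygotes with complete dominance, the expected phenotypic ratio is 3:1.
A goodness-of-fit test with 2 phenotype classes has df = 2 − 1 = 1.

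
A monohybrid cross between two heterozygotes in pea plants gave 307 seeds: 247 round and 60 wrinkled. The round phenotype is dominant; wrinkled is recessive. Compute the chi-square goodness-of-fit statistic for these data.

4.874

For a monohybrid cross between heterozygotes with complete dominance, the expected phenotypic ratio is 3:1.
Under the 3:1 hypothesis (Σ ratio = 4, N = 307):
  round: 307 × 3/4 = 230.25
  wrinkled: 307 × 1/4 = 76.75
χ² = Σ (O − E)² / E
  round: (247 − 230.25)² / 230.25 = 1.2185
  wrinkled: (60 − 76.75)² / 76.75 = 3.6555
χ² = 1.2185 + 3.6555 = 4.874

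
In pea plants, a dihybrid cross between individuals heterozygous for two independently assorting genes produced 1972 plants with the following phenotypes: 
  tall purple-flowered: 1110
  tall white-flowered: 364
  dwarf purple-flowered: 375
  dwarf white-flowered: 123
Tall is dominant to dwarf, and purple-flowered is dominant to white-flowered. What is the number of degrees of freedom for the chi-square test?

3

A dihybrid F₂ with independent assortment and complete dominance at both loci gives a 9:3:3:1 phenotypic ratio.
A goodness-of-fit test with 4 phenotype classes has df = 4 − 1 = 3.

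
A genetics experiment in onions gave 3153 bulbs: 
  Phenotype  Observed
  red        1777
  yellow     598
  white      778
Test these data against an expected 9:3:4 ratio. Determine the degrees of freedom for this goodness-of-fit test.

A goodness-of-fit test with 3 phenotype classes has df = 3 − 1 = 2.

2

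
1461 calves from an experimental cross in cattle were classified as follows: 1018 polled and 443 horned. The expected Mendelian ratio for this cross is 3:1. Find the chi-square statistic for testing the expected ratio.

Total ratio parts = 4. Expected numbers out of 1461:
  polled: 1461 × 3/4 = 1095.75
  horned: 1461 × 1/4 = 365.25
χ² = Σ (O − E)² / E
  polled: (1018 − 1095.75)² / 1095.75 = 5.5168
  horned: (443 − 365.25)² / 365.25 = 16.5505
χ² = 5.5168 + 16.5505 = 22.0673 ≈ 22.067

22.067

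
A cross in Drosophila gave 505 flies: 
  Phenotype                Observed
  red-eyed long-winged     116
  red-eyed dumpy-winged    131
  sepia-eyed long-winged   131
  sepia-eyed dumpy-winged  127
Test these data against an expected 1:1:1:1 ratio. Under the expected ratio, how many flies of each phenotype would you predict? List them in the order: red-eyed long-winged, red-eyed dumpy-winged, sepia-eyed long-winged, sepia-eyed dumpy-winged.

126.25, 126.25, 126.25, 126.25

Under the 1:1:1:1 hypothesis (Σ ratio = 4, N = 505):
  red-eyed long-winged: 505 × 1/4 = 126.25
  red-eyed dumpy-winged: 505 × 1/4 = 126.25
  sepia-eyed long-winged: 505 × 1/4 = 126.25
  sepia-eyed dumpy-winged: 505 × 1/4 = 126.25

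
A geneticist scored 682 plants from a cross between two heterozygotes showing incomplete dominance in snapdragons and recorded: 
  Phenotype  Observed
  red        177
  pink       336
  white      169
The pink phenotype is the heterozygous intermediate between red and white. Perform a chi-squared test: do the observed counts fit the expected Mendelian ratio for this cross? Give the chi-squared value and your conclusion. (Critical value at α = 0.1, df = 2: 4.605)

With incomplete dominance, a heterozygote × heterozygote cross gives a 1:2:1 phenotypic ratio.
Under the 1:2:1 hypothesis (Σ ratio = 4, N = 682):
  red: 682 × 1/4 = 170.5
  pink: 682 × 2/4 = 341
  white: 682 × 1/4 = 170.5
χ² = Σ (O − E)² / E
  red: (177 − 170.5)² / 170.5 = 0.2478
  pink: (336 − 341)² / 341 = 0.0733
  white: (169 − 170.5)² / 170.5 = 0.0132
χ² = 0.2478 + 0.0733 + 0.0132 = 0.3343 ≈ 0.334
Degrees of freedom = 3 − 1 = 2; critical value at α = 0.1 is 4.605.
Since 0.334 < 4.605, we fail to reject the null hypothesis — the data are consistent with the 1:2:1 ratio.

0.334; consistent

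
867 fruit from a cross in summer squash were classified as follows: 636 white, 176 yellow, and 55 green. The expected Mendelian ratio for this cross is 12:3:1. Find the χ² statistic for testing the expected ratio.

1.435

The 12:3:1 ratio has 16 parts, so with N = 867 the expected counts are:
  white: 867 × 12/16 = 650.25
  yellow: 867 × 3/16 = 162.5625
  green: 867 × 1/16 = 54.1875
χ² = Σ (O − E)² / E
  white: (636 − 650.25)² / 650.25 = 0.3123
  yellow: (176 − 162.5625)² / 162.5625 = 1.1108
  green: (55 − 54.1875)² / 54.1875 = 0.0122
χ² = 0.3123 + 1.1108 + 0.0122 = 1.4353 ≈ 1.435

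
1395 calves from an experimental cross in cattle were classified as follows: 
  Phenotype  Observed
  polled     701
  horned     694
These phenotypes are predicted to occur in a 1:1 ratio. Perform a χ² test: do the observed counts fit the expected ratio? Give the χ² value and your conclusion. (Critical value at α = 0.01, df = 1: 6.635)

The 1:1 ratio has 2 parts, so with N = 1395 the expected counts are:
  polled: 1395 × 1/2 = 697.5
  horned: 1395 × 1/2 = 697.5
χ² = Σ (O − E)² / E
  polled: (701 − 697.5)² / 697.5 = 0.0176
  horned: (694 − 697.5)² / 697.5 = 0.0176
χ² = 0.0176 + 0.0176 = 0.0352 ≈ 0.035
Degrees of freedom = 2 − 1 = 1; critical value at α = 0.01 is 6.635.
Since 0.035 < 6.635, we fail to reject the null hypothesis — the data are consistent with the 1:1 ratio.

0.035; consistent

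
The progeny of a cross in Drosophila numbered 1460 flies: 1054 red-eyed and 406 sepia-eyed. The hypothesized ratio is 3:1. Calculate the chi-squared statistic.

6.141

The 3:1 ratio has 4 parts, so with N = 1460 the expected counts are:
  red-eyed: 1460 × 3/4 = 1095
  sepia-eyed: 1460 × 1/4 = 365
χ² = Σ (O − E)² / E
  red-eyed: (1054 − 1095)² / 1095 = 1.5352
  sepia-eyed: (406 − 365)² / 365 = 4.6055
χ² = 1.5352 + 4.6055 = 6.1407 ≈ 6.141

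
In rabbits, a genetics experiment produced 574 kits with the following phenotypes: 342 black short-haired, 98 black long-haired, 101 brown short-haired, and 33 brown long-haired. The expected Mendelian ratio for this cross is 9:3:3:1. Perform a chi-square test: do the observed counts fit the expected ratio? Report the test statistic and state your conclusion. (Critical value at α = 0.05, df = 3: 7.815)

2.632; consistent

Under the 9:3:3:1 hypothesis (Σ ratio = 16, N = 574):
  black short-haired: 574 × 9/16 = 322.875
  black long-haired: 574 × 3/16 = 107.625
  brown short-haired: 574 × 3/16 = 107.625
  brown long-haired: 574 × 1/16 = 35.875
χ² = Σ (O − E)² / E
  black short-haired: (342 − 322.875)² / 322.875 = 1.1328
  black long-haired: (98 − 107.625)² / 107.625 = 0.8608
  brown short-haired: (101 − 107.625)² / 107.625 = 0.4078
  brown long-haired: (33 − 35.875)² / 35.875 = 0.2304
χ² = 1.1328 + 0.8608 + 0.4078 + 0.2304 = 2.6318 ≈ 2.632
Degrees of freedom = 4 − 1 = 3; critical value at α = 0.05 is 7.815.
Since 2.632 < 7.815, we fail to reject the null hypothesis — the data are consistent with the 9:3:3:1 ratio.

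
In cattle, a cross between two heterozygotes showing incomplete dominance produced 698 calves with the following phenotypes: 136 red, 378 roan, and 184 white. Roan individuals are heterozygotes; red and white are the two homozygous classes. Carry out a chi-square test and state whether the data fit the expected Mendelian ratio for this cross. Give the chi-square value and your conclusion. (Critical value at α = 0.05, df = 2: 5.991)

11.421; not consistent

With incomplete dominance, a heterozygote × heterozygote cross gives a 1:2:1 phenotypic ratio.
Total ratio parts = 4. Expected numbers out of 698:
  red: 698 × 1/4 = 174.5
  roan: 698 × 2/4 = 349
  white: 698 × 1/4 = 174.5
χ² = Σ (O − E)² / E
  red: (136 − 174.5)² / 174.5 = 8.4943
  roan: (378 − 349)² / 349 = 2.4097
  white: (184 − 174.5)² / 174.5 = 0.5172
χ² = 8.4943 + 2.4097 + 0.5172 = 11.4212 ≈ 11.421
Degrees of freedom = 3 − 1 = 2; critical value at α = 0.05 is 5.991.
Since 11.421 > 5.991, we reject the null hypothesis — the data do not fit the 1:2:1 ratio.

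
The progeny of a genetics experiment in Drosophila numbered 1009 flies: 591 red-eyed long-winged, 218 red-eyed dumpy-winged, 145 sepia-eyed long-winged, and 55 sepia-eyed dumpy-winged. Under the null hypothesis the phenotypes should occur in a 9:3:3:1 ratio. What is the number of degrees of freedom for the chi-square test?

A goodness-of-fit test with 4 phenotype classes has df = 4 − 1 = 3.

3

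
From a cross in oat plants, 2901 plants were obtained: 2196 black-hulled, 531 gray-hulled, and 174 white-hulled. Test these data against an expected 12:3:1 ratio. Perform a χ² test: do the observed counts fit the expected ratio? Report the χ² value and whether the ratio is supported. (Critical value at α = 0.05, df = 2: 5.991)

0.791; consistent

The 12:3:1 ratio has 16 parts, so with N = 2901 the expected counts are:
  black-hulled: 2901 × 12/16 = 2175.75
  gray-hulled: 2901 × 3/16 = 543.9375
  white-hulled: 2901 × 1/16 = 181.3125
χ² = Σ (O − E)² / E
  black-hulled: (2196 − 2175.75)² / 2175.75 = 0.1885
  gray-hulled: (531 − 543.9375)² / 543.9375 = 0.3077
  white-hulled: (174 − 181.3125)² / 181.3125 = 0.2949
χ² = 0.1885 + 0.3077 + 0.2949 = 0.7911 ≈ 0.791
Degrees of freedom = 3 − 1 = 2; critical value at α = 0.05 is 5.991.
Since 0.791 < 5.991, we fail to reject the null hypothesis — the data are consistent with the 12:3:1 ratio.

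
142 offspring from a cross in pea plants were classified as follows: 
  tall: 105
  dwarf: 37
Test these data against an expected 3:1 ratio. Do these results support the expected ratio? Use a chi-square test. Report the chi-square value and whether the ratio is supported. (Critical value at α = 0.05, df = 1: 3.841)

0.085; consistent

Under the 3:1 hypothesis (Σ ratio = 4, N = 142):
  tall: 142 × 3/4 = 106.5
  dwarf: 142 × 1/4 = 35.5
χ² = Σ (O − E)² / E
  tall: (105 − 106.5)² / 106.5 = 0.0211
  dwarf: (37 − 35.5)² / 35.5 = 0.0634
χ² = 0.0211 + 0.0634 = 0.0845 ≈ 0.085
Degrees of freedom = 2 − 1 = 1; critical value at α = 0.05 is 3.841.
Since 0.085 < 3.841, we fail to reject the null hypothesis — the data are consistent with the 3:1 ratio.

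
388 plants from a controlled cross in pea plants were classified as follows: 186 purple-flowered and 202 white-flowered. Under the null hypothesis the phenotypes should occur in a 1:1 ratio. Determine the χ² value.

Expected counts for N = 388 under a 1:1 ratio (total parts = 2):
  purple-flowered: 388 × 1/2 = 194
  white-flowered: 388 × 1/2 = 194
χ² = Σ (O − E)² / E
  purple-flowered: (186 − 194)² / 194 = 0.3299
  white-flowered: (202 − 194)² / 194 = 0.3299
χ² = 0.3299 + 0.3299 = 0.6598 ≈ 0.660

0.660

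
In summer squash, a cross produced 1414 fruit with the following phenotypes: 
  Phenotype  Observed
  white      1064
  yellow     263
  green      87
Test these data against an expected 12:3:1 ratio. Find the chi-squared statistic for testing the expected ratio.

The 12:3:1 ratio has 16 parts, so with N = 1414 the expected counts are:
  white: 1414 × 12/16 = 1060.5
  yellow: 1414 × 3/16 = 265.125
  green: 1414 × 1/16 = 88.375
χ² = Σ (O − E)² / E
  white: (1064 − 1060.5)² / 1060.5 = 0.0116
  yellow: (263 − 265.125)² / 265.125 = 0.0170
  green: (87 − 88.375)² / 88.375 = 0.0214
χ² = 0.0116 + 0.0170 + 0.0214 = 0.050

0.050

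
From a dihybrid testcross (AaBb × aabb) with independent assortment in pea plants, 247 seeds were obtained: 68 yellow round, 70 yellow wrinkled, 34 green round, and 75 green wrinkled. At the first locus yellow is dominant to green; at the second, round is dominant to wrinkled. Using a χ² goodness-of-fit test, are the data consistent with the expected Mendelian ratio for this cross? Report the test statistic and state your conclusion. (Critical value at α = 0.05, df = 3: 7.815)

17.049; not consistent

A dihybrid testcross with independent assortment gives a 1:1:1:1 ratio.
The 1:1:1:1 ratio has 4 parts, so with N = 247 the expected counts are:
  yellow round: 247 × 1/4 = 61.75
  yellow wrinkled: 247 × 1/4 = 61.75
  green round: 247 × 1/4 = 61.75
  green wrinkled: 247 × 1/4 = 61.75
χ² = Σ (O − E)² / E
  yellow round: (68 − 61.75)² / 61.75 = 0.6326
  yellow wrinkled: (70 − 61.75)² / 61.75 = 1.1022
  green round: (34 − 61.75)² / 61.75 = 12.4706
  green wrinkled: (75 − 61.75)² / 61.75 = 2.8431
χ² = 0.6326 + 1.1022 + 12.4706 + 2.8431 = 17.0485 ≈ 17.049
Degrees of freedom = 4 − 1 = 3; critical value at α = 0.05 is 7.815.
Since 17.049 > 7.815, we reject the null hypothesis — the data do not fit the 1:1:1:1 ratio.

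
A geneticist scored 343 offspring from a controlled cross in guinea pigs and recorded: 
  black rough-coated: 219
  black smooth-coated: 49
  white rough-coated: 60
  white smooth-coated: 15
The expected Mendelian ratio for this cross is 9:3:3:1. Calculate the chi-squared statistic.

Expected counts for N = 343 under a 9:3:3:1 ratio (total parts = 16):
  black rough-coated: 343 × 9/16 = 192.9375
  black smooth-coated: 343 × 3/16 = 64.3125
  white rough-coated: 343 × 3/16 = 64.3125
  white smooth-coated: 343 × 1/16 = 21.4375
χ² = Σ (O − E)² / E
  black rough-coated: (219 − 192.9375)² / 192.9375 = 3.5206
  black smooth-coated: (49 − 64.3125)² / 64.3125 = 3.6458
  white rough-coated: (60 − 64.3125)² / 64.3125 = 0.2892
  white smooth-coated: (15 − 21.4375)² / 21.4375 = 1.9331
χ² = 3.5206 + 3.6458 + 0.2892 + 1.9331 = 9.3887 ≈ 9.389

9.389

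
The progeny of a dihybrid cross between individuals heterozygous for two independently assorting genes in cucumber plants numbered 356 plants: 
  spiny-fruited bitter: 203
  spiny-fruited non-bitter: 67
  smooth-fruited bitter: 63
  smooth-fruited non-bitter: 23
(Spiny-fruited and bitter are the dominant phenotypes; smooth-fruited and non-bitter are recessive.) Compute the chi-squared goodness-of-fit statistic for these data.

0.275

A dihybrid F₂ with independent assortment and complete dominance at both loci gives a 9:3:3:1 phenotypic ratio.
The 9:3:3:1 ratio has 16 parts, so with N = 356 the expected counts are:
  spiny-fruited bitter: 356 × 9/16 = 200.25
  spiny-fruited non-bitter: 356 × 3/16 = 66.75
  smooth-fruited bitter: 356 × 3/16 = 66.75
  smooth-fruited non-bitter: 356 × 1/16 = 22.25
χ² = Σ (O − E)² / E
  spiny-fruited bitter: (203 − 200.25)² / 200.25 = 0.0378
  spiny-fruited non-bitter: (67 − 66.75)² / 66.75 = 0.0009
  smooth-fruited bitter: (63 − 66.75)² / 66.75 = 0.2107
  smooth-fruited non-bitter: (23 − 22.25)² / 22.25 = 0.0253
χ² = 0.0378 + 0.0009 + 0.2107 + 0.0253 = 0.2747 ≈ 0.275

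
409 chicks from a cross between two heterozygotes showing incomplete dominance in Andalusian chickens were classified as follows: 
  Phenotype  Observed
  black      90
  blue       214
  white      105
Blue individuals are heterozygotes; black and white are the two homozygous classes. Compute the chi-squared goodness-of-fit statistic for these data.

1.983

With incomplete dominance, a heterozygote × heterozygote cross gives a 1:2:1 phenotypic ratio.
Under the 1:2:1 hypothesis (Σ ratio = 4, N = 409):
  black: 409 × 1/4 = 102.25
  blue: 409 × 2/4 = 204.5
  white: 409 × 1/4 = 102.25
χ² = Σ (O − E)² / E
  black: (90 − 102.25)² / 102.25 = 1.4676
  blue: (214 − 204.5)² / 204.5 = 0.4413
  white: (105 − 102.25)² / 102.25 = 0.0740
χ² = 1.4676 + 0.4413 + 0.0740 = 1.9829 ≈ 1.983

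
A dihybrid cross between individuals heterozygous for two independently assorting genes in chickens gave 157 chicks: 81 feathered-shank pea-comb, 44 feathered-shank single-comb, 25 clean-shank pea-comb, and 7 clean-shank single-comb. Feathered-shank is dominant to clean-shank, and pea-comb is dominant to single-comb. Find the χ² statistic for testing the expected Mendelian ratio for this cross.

9.285

A dihybrid F₂ with independent assortment and complete dominance at both loci gives a 9:3:3:1 phenotypic ratio.
Under the 9:3:3:1 hypothesis (Σ ratio = 16, N = 157):
  feathered-shank pea-comb: 157 × 9/16 = 88.3125
  feathered-shank single-comb: 157 × 3/16 = 29.4375
  clean-shank pea-comb: 157 × 3/16 = 29.4375
  clean-shank single-comb: 157 × 1/16 = 9.8125
χ² = Σ (O − E)² / E
  feathered-shank pea-comb: (81 − 88.3125)² / 88.3125 = 0.6055
  feathered-shank single-comb: (44 − 29.4375)² / 29.4375 = 7.2040
  clean-shank pea-comb: (25 − 29.4375)² / 29.4375 = 0.6689
  clean-shank single-comb: (7 − 9.8125)² / 9.8125 = 0.8061
χ² = 0.6055 + 7.2040 + 0.6689 + 0.8061 = 9.2845 ≈ 9.285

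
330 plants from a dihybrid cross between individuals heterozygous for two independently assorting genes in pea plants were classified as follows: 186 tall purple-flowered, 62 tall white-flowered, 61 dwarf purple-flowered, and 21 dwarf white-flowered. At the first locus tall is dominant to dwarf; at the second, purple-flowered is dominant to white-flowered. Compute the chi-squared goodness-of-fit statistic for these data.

0.020

A dihybrid F₂ with independent assortment and complete dominance at both loci gives a 9:3:3:1 phenotypic ratio.
Total ratio parts = 16. Expected numbers out of 330:
  tall purple-flowered: 330 × 9/16 = 185.625
  tall white-flowered: 330 × 3/16 = 61.875
  dwarf purple-flowered: 330 × 3/16 = 61.875
  dwarf white-flowered: 330 × 1/16 = 20.625
χ² = Σ (O − E)² / E
  tall purple-flowered: (186 − 185.625)² / 185.625 = 0.0008
  tall white-flowered: (62 − 61.875)² / 61.875 = 0.0003
  dwarf purple-flowered: (61 − 61.875)² / 61.875 = 0.0124
  dwarf white-flowered: (21 − 20.625)² / 20.625 = 0.0068
χ² = 0.0008 + 0.0003 + 0.0124 + 0.0068 = 0.0203 ≈ 0.020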